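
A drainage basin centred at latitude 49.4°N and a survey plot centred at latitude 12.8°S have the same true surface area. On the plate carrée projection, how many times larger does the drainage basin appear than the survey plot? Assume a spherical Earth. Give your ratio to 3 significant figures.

1.50

For the equirectangular projection with φ₀ = 0 (plate carrée), h = 1 along meridians and k = sec φ along parallels.
Areal scale at 49.4°: h·k = 1.000 × 1.537 = 1.537.
Areal scale at 12.8°: h·k = 1.000 × 1.025 = 1.025.
Ratio = 1.537/1.025 ≈ 1.50.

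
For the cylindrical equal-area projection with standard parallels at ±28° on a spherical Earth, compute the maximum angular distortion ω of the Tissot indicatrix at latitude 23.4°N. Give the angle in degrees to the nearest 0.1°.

4.4°

For cylindrical equal-area with standard parallel φ₀, h = cos φ / cos φ₀ and k = cos φ₀ / cos φ, so h·k = 1.
At 23.4°: h = 1.039, k = 0.9621; principal scales a = 1.039, b = 0.9621.
sin(ω/2) = (a − b)/(a + b) = 0.07735/2.001 = 0.03864, so ω = 2 arcsin(0.03864) ≈ 4.4°.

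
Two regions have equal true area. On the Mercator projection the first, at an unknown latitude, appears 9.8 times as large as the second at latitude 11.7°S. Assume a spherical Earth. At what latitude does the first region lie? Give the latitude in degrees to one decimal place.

Mercator areal scale is sec²φ, so apparent-area ratio = sec²φ₁ / sec²φ₂ = cos²φ₂ / cos²φ₁.
cos²φ₂ / cos²φ₁ = 9.8  ⇒  cos φ₁ = cos 11.7° / √9.8 = 0.9792/3.130 = 0.3128.
φ₁ = arccos(0.3128) ≈ 71.8°.

71.8°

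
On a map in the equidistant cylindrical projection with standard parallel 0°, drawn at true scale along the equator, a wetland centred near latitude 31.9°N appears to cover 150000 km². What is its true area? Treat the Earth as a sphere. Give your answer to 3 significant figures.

127000 km²

In the plate carrée (x = Rλ, y = Rφ), meridians are true-scale (h = 1) and parallels are stretched by k = sec φ.
Areal scale = h·k = 1 × sec φ; at 31.9°, h = 1.000, k = 1.178, so h·k = 1.178.
True area = apparent / (areal scale) = 150000 / 1.178 ≈ 127000 km².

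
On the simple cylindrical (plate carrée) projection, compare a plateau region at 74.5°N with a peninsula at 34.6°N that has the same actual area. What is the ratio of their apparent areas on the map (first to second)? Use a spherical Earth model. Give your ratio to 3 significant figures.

For the equirectangular projection with φ₀ = 0 (plate carrée), h = 1 along meridians and k = sec φ along parallels.
Areal scale at 74.5°: h·k = 1.000 × 3.742 = 3.742.
Areal scale at 34.6°: h·k = 1.000 × 1.215 = 1.215.
Ratio = 3.742/1.215 ≈ 3.08.

3.08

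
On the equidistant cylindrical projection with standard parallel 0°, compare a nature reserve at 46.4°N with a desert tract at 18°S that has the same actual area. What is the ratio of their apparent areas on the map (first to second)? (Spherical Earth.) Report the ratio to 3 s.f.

For the equirectangular projection with φ₀ = 0 (plate carrée), h = 1 along meridians and k = sec φ along parallels.
Areal scale at 46.4°: h·k = 1.000 × 1.450 = 1.450.
Areal scale at 18°: h·k = 1.000 × 1.051 = 1.051.
Ratio = 1.450/1.051 ≈ 1.38.

1.38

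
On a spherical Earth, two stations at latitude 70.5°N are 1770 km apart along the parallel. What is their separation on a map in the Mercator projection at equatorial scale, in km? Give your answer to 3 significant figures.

5300 km

For Mercator, h = k = sec φ (a conformal cylindrical projection has a single point scale, 1/cos φ).
Along the parallel, k = sec 70.5° = 1/0.3338 = 2.996.
Map distance = 1770 × 2.996 ≈ 5300 km.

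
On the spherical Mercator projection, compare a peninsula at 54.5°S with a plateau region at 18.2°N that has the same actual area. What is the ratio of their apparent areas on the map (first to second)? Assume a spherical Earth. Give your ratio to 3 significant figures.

2.68

Mercator areal scale is sec²φ.
At 54.5°: sec²(54.5°) = 1/0.5807² = 2.965.
At 18.2°: sec²(18.2°) = 1/0.9500² = 1.108.
Ratio = 2.965/1.108 = cos²(18.2°)/cos²(54.5°) ≈ 2.68.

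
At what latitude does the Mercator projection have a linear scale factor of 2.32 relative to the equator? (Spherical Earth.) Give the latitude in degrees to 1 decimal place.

64.5°

Mercator scale is k = sec φ = 1/cos φ.
1/cos φ = 2.32  ⇒  cos φ = 0.4310  ⇒  φ = arccos(0.4310) ≈ 64.5°.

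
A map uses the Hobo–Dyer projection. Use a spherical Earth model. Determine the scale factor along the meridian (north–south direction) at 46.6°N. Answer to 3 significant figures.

0.866

Hobo–Dyer is a cylindrical equal-area projection with standard parallels at ±37.5°. For cylindrical equal-area with standard parallel φ₀, h = cos φ / cos φ₀ and k = cos φ₀ / cos φ, so h·k = 1.
h = cos 46.6° / cos 37.5° = 0.6871/0.7934 = 0.8661.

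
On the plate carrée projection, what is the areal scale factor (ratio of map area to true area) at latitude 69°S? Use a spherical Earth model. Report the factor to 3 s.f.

In the plate carrée (x = Rλ, y = Rφ), meridians are true-scale (h = 1) and parallels are stretched by k = sec φ.
Areal scale = h·k = 1 × sec φ; at 69°, h = 1.000, k = 2.790, so h·k = 2.790.

2.79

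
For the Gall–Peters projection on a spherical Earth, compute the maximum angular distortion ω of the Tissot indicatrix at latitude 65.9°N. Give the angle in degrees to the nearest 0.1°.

The Gall–Peters projection is cylindrical equal-area with φ₀ = 45°. For cylindrical equal-area with standard parallel φ₀, h = cos φ / cos φ₀ and k = cos φ₀ / cos φ, so h·k = 1.
At 65.9°: h = 0.5775, k = 1.732; principal scales a = 1.732, b = 0.5775.
sin(ω/2) = (a − b)/(a + b) = 1.154/2.309 = 0.4998, so ω = 2 arcsin(0.4998) ≈ 60.0°.

60.0°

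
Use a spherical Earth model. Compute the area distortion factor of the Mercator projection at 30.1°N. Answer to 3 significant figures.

1.34

The Mercator projection is conformal; its linear scale factor is the same in every direction and equals sec φ = 1/cos φ.
Areal scale = k² = sec²φ = 1/cos²(30.1°) = 1/0.8652² = 1.336.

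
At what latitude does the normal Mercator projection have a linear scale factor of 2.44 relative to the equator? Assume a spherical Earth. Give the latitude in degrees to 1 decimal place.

65.8°

Mercator scale is k = sec φ = 1/cos φ.
1/cos φ = 2.44  ⇒  cos φ = 0.4098  ⇒  φ = arccos(0.4098) ≈ 65.8°.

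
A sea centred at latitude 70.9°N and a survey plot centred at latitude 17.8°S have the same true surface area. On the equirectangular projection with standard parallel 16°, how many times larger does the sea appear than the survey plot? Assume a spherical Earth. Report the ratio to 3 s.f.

In the equirectangular projection with standard parallel φ₀ = 16° (x = Rλ cos φ₀, y = Rφ), meridians are true-scale (h = 1) and the parallel scale is k = cos φ₀ / cos φ.
Areal scale at 70.9°: h·k = 1.000 × 2.938 = 2.938.
Areal scale at 17.8°: h·k = 1.000 × 1.010 = 1.010.
Ratio = 2.938/1.010 ≈ 2.91.

2.91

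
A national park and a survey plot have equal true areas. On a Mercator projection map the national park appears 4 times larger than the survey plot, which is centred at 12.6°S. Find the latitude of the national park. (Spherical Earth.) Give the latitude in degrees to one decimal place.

Mercator areal scale is sec²φ, so apparent-area ratio = sec²φ₁ / sec²φ₂ = cos²φ₂ / cos²φ₁.
cos²φ₂ / cos²φ₁ = 4  ⇒  cos φ₁ = cos 12.6° / √4 = 0.9759/2.000 = 0.4880.
φ₁ = arccos(0.4880) ≈ 60.8°.

60.8°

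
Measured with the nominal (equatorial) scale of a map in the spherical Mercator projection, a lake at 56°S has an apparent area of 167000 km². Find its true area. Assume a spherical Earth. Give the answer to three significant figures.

For Mercator, h = k = sec φ (a conformal cylindrical projection has a single point scale, 1/cos φ).
Areal scale = k² = sec²φ = 1/cos²(56°) = 1/0.5592² = 3.198.
True area = apparent / (areal scale) = 167000 / 3.198 ≈ 52200 km².

52200 km²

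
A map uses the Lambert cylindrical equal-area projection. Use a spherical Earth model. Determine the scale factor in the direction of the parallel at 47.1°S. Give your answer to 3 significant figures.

1.47

The Lambert cylindrical equal-area projection is the cylindrical equal-area projection with its standard parallel at the equator (φ₀ = 0). Cylindrical equal-area (φ₀ = 0°): h = cos φ / cos 0° along meridians, k = cos 0° / cos φ along parallels; h·k = 1.
k = cos 0° / cos 47.1° = 1.000/0.6807 = 1.469.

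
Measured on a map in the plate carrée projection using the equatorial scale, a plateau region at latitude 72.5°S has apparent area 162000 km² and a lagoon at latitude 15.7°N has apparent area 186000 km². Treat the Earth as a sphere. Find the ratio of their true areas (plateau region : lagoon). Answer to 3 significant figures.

0.272

Plate carrée has h = 1 and k = sec φ, giving areal scale sec φ; true area = (apparent area) · cos φ.
True area of plateau region: 162000 × cos(72.5°) = 162000 × 0.3007 = 48710 km².
True area of lagoon: 186000 × cos(15.7°) = 186000 × 0.9627 = 179100 km².
Ratio = 48710 / 179100 ≈ 0.272.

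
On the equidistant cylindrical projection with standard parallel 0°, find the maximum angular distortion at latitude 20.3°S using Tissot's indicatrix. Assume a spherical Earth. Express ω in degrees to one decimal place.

Plate carrée maps x = Rλ, y = Rφ. The meridian scale is h = 1 and the parallel scale is k = 1/cos φ = sec φ.
At 20.3°: h = 1.000, k = 1.066; principal scales a = 1.066, b = 1.000.
sin(ω/2) = (a − b)/(a + b) = 0.06622/2.066 = 0.03205, so ω = 2 arcsin(0.03205) ≈ 3.7°.

3.7°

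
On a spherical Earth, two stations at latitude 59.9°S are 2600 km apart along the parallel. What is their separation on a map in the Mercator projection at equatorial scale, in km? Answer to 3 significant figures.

5180 km

The Mercator projection is conformal; its linear scale factor is the same in every direction and equals sec φ = 1/cos φ.
Along the parallel, k = sec 59.9° = 1/0.5015 = 1.994.
Map distance = 2600 × 1.994 ≈ 5180 km.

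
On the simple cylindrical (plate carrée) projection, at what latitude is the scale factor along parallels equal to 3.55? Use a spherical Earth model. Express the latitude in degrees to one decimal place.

Plate carrée: h = 1, k = sec φ along parallels.
sec φ = 3.55  ⇒  cos φ = 0.2817  ⇒  φ ≈ 73.6°.

73.6°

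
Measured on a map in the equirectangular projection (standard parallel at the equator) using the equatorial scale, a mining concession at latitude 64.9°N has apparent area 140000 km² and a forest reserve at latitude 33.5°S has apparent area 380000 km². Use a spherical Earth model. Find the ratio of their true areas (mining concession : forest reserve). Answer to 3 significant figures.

0.187

On the plate carrée, areal scale = h·k = 1 × sec φ, so true area = apparent × cos φ.
True area of mining concession: 140000 × cos(64.9°) = 140000 × 0.4242 = 59390 km².
True area of forest reserve: 380000 × cos(33.5°) = 380000 × 0.8339 = 316900 km².
Ratio = 59390 / 316900 ≈ 0.187.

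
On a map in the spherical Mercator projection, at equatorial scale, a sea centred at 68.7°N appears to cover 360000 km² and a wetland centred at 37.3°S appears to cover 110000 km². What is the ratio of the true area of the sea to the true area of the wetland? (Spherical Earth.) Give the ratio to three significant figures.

Since Mercator area scale is 1/cos²φ, the true area equals the apparent area multiplied by cos²φ.
True area of sea: 360000 × cos²(68.7°) = 360000 × 0.1320 = 47500 km².
True area of wetland: 110000 × cos²(37.3°) = 110000 × 0.6328 = 69610 km².
Ratio = 47500 / 69610 ≈ 0.682.

0.682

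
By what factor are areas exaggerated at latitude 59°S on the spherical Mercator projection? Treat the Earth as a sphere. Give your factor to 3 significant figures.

For Mercator, h = k = sec φ (a conformal cylindrical projection has a single point scale, 1/cos φ).
Areal scale = k² = sec²φ = 1/cos²(59°) = 1/0.5150² = 3.770.

3.77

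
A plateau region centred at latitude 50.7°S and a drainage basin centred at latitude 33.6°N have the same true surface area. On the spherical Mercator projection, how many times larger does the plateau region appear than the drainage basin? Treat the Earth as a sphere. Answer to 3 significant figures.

Mercator areal scale is sec²φ.
At 50.7°: sec²(50.7°) = 1/0.6334² = 2.493.
At 33.6°: sec²(33.6°) = 1/0.8329² = 1.441.
Ratio = 2.493/1.441 = cos²(33.6°)/cos²(50.7°) ≈ 1.73.

1.73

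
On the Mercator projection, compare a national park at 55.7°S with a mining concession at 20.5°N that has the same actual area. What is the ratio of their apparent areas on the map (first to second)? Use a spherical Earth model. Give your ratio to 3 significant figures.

Mercator areal scale is sec²φ.
At 55.7°: sec²(55.7°) = 1/0.5635² = 3.149.
At 20.5°: sec²(20.5°) = 1/0.9367² = 1.140.
Ratio = 3.149/1.140 = cos²(20.5°)/cos²(55.7°) ≈ 2.76.

2.76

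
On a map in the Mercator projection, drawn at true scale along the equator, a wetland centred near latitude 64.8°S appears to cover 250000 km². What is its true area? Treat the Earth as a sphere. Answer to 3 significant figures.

45300 km²

The Mercator projection is conformal; its linear scale factor is the same in every direction and equals sec φ = 1/cos φ.
Areal scale = k² = sec²φ = 1/cos²(64.8°) = 1/0.4258² = 5.516.
True area = apparent / (areal scale) = 250000 / 5.516 ≈ 45300 km².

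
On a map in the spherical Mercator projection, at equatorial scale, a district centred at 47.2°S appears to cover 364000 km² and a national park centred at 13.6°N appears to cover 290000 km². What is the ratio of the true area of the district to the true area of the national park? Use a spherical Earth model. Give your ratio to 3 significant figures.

Since Mercator area scale is 1/cos²φ, the true area equals the apparent area multiplied by cos²φ.
True area of district: 364000 × cos²(47.2°) = 364000 × 0.4616 = 168000 km².
True area of national park: 290000 × cos²(13.6°) = 290000 × 0.9447 = 274000 km².
Ratio = 168000 / 274000 ≈ 0.613.

0.613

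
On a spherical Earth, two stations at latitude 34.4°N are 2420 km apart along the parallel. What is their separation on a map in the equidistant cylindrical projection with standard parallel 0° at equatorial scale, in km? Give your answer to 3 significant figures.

2930 km

Plate carrée maps x = Rλ, y = Rφ. The meridian scale is h = 1 and the parallel scale is k = 1/cos φ = sec φ.
Along the parallel, k = sec 34.4° = 1/0.8251 = 1.212.
Map distance = 2420 × 1.212 ≈ 2930 km.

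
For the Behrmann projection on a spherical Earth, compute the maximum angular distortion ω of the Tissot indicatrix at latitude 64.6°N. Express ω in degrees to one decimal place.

The Behrmann projection is cylindrical equal-area with φ₀ = 30°. A cylindrical equal-area projection with standard parallel φ₀ has meridian scale h = cos φ / cos φ₀ and parallel scale k = cos φ₀ / cos φ (so areas are preserved, h·k = 1).
At 64.6°: h = 0.4953, k = 2.019; principal scales a = 2.019, b = 0.4953.
sin(ω/2) = (a − b)/(a + b) = 1.524/2.514 = 0.6060, so ω = 2 arcsin(0.6060) ≈ 74.6°.

74.6°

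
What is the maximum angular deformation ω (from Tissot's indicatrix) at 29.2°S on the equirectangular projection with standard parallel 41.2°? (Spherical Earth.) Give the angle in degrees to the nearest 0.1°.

8.5°

With standard parallel φ₀ = 41.2°, the equirectangular projection gives x = Rλ cos φ₀, y = Rφ, so h = 1 and k = cos 41.2° / cos φ.
At 29.2°: h = 1.000, k = 0.8619; principal scales a = 1.000, b = 0.8619.
sin(ω/2) = (a − b)/(a + b) = 0.1381/1.862 = 0.07414, so ω = 2 arcsin(0.07414) ≈ 8.5°.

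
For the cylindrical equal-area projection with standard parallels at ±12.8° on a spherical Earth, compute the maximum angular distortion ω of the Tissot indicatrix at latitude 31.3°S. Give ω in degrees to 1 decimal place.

15.1°

A cylindrical equal-area projection with standard parallel φ₀ has meridian scale h = cos φ / cos φ₀ and parallel scale k = cos φ₀ / cos φ (so areas are preserved, h·k = 1).
At 31.3°: h = 0.8762, k = 1.141; principal scales a = 1.141, b = 0.8762.
sin(ω/2) = (a − b)/(a + b) = 0.2650/2.017 = 0.1314, so ω = 2 arcsin(0.1314) ≈ 15.1°.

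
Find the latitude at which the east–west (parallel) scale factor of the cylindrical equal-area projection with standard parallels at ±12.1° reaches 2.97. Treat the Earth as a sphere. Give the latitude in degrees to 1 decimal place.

For cylindrical equal-area with standard parallel φ₀, h = cos φ / cos φ₀ and k = cos φ₀ / cos φ, so h·k = 1.
k = cos φ₀ / cos φ = 2.97  ⇒  cos φ = cos 12.1° / 2.97 = 0.3292.
φ = arccos(0.3292) ≈ 70.8°.

70.8°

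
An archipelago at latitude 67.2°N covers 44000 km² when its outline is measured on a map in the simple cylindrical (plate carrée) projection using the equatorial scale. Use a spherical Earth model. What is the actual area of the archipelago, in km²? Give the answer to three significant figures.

17100 km²

Plate carrée maps x = Rλ, y = Rφ. The meridian scale is h = 1 and the parallel scale is k = 1/cos φ = sec φ.
Areal scale = h·k = 1 × sec φ; at 67.2°, h = 1.000, k = 2.581, so h·k = 2.581.
True area = apparent / (areal scale) = 44000 / 2.581 ≈ 17100 km².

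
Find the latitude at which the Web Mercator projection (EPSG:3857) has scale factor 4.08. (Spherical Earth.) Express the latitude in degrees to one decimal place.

Mercator scale is k = sec φ = 1/cos φ.
1/cos φ = 4.08  ⇒  cos φ = 0.2451  ⇒  φ = arccos(0.2451) ≈ 75.8°.

75.8°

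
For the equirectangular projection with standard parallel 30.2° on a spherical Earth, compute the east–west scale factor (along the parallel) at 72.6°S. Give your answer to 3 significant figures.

2.89

The equidistant cylindrical projection with φ₀ = 30.2° has h = 1 (meridians true) and k = cos φ₀ / cos φ along parallels.
k = cos 30.2° / cos 72.6° = 0.8643/0.2990 = 2.890.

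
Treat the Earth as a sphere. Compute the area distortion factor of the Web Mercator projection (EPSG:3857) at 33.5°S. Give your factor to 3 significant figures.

1.44

The Mercator projection is conformal; its linear scale factor is the same in every direction and equals sec φ = 1/cos φ.
Areal scale = k² = sec²φ = 1/cos²(33.5°) = 1/0.8339² = 1.438.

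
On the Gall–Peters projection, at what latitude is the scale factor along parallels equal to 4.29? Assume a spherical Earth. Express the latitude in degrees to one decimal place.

Gall–Peters is a cylindrical equal-area projection with standard parallels at ±45°. For cylindrical equal-area with standard parallel φ₀, h = cos φ / cos φ₀ and k = cos φ₀ / cos φ, so h·k = 1.
k = cos φ₀ / cos φ = 4.29  ⇒  cos φ = cos 45° / 4.29 = 0.1648.
φ = arccos(0.1648) ≈ 80.5°.

80.5°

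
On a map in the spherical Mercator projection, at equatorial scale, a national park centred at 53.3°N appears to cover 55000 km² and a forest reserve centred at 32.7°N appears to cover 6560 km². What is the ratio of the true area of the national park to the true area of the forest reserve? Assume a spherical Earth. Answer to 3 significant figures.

Mercator's areal exaggeration is sec²φ; hence true area = (apparent area) · cos²φ.
True area of national park: 55000 × cos²(53.3°) = 55000 × 0.3572 = 19640 km².
True area of forest reserve: 6560 × cos²(32.7°) = 6560 × 0.7081 = 4645 km².
Ratio = 19640 / 4645 ≈ 4.23.

4.23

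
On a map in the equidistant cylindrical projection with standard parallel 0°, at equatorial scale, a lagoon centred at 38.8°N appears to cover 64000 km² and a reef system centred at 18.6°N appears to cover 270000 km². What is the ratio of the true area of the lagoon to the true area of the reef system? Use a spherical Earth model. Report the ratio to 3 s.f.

Plate carrée has h = 1 and k = sec φ, giving areal scale sec φ; true area = (apparent area) · cos φ.
True area of lagoon: 64000 × cos(38.8°) = 64000 × 0.7793 = 49880 km².
True area of reef system: 270000 × cos(18.6°) = 270000 × 0.9478 = 255900 km².
Ratio = 49880 / 255900 ≈ 0.195.

0.195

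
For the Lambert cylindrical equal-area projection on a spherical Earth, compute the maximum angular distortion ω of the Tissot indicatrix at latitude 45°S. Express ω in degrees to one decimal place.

The Lambert cylindrical equal-area projection is the cylindrical equal-area projection with its standard parallel at the equator (φ₀ = 0). For cylindrical equal-area with standard parallel φ₀, h = cos φ / cos φ₀ and k = cos φ₀ / cos φ, so h·k = 1.
At 45°: h = 0.7071, k = 1.414; principal scales a = 1.414, b = 0.7071.
sin(ω/2) = (a − b)/(a + b) = 0.7071/2.121 = 0.3333, so ω = 2 arcsin(0.3333) ≈ 38.9°.

38.9°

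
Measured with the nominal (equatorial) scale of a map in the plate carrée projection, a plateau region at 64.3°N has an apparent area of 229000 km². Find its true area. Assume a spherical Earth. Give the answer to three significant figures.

In the plate carrée (x = Rλ, y = Rφ), meridians are true-scale (h = 1) and parallels are stretched by k = sec φ.
Areal scale = h·k = 1 × sec φ; at 64.3°, h = 1.000, k = 2.306, so h·k = 2.306.
True area = apparent / (areal scale) = 229000 / 2.306 ≈ 99300 km².

99300 km²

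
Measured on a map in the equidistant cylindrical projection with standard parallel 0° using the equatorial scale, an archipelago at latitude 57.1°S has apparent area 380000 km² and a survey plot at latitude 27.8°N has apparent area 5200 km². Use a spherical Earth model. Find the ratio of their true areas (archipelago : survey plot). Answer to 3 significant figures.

Plate carrée has h = 1 and k = sec φ, giving areal scale sec φ; true area = (apparent area) · cos φ.
True area of archipelago: 380000 × cos(57.1°) = 380000 × 0.5432 = 206400 km².
True area of survey plot: 5200 × cos(27.8°) = 5200 × 0.8846 = 4600 km².
Ratio = 206400 / 4600 ≈ 44.9.

44.9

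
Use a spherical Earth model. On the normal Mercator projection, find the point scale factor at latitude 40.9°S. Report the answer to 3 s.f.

1.32

For Mercator, h = k = sec φ (a conformal cylindrical projection has a single point scale, 1/cos φ).
k = 1/cos 40.9° = 1/0.7559 = 1.323.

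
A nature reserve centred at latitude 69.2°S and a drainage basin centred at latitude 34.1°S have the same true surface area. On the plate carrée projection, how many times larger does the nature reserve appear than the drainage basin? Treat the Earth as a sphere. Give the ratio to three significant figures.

Plate carrée maps x = Rλ, y = Rφ. The meridian scale is h = 1 and the parallel scale is k = 1/cos φ = sec φ.
Areal scale at 69.2°: h·k = 1.000 × 2.816 = 2.816.
Areal scale at 34.1°: h·k = 1.000 × 1.208 = 1.208.
Ratio = 2.816/1.208 ≈ 2.33.

2.33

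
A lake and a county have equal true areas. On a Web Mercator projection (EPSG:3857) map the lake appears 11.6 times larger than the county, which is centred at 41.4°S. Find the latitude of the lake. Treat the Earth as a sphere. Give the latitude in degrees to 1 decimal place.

77.3°

Mercator areal scale is sec²φ, so apparent-area ratio = sec²φ₁ / sec²φ₂ = cos²φ₂ / cos²φ₁.
cos²φ₂ / cos²φ₁ = 11.6  ⇒  cos φ₁ = cos 41.4° / √11.6 = 0.7501/3.406 = 0.2202.
φ₁ = arccos(0.2202) ≈ 77.3°.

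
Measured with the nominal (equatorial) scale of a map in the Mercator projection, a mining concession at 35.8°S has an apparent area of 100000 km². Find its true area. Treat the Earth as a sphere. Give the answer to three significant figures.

The Mercator projection is conformal; its linear scale factor is the same in every direction and equals sec φ = 1/cos φ.
Areal scale = k² = sec²φ = 1/cos²(35.8°) = 1/0.8111² = 1.520.
True area = apparent / (areal scale) = 100000 / 1.520 ≈ 65800 km².

65800 km²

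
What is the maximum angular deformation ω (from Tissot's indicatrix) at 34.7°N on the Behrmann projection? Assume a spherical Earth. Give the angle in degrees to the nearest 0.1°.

6.0°

The Behrmann projection is cylindrical equal-area with φ₀ = 30°. Cylindrical equal-area (φ₀ = 30°): h = cos φ / cos 30° along meridians, k = cos 30° / cos φ along parallels; h·k = 1.
At 34.7°: h = 0.9493, k = 1.053; principal scales a = 1.053, b = 0.9493.
sin(ω/2) = (a − b)/(a + b) = 0.1040/2.003 = 0.05195, so ω = 2 arcsin(0.05195) ≈ 6.0°.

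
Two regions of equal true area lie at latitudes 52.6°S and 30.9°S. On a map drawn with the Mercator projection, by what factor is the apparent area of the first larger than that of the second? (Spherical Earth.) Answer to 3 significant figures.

Mercator areal scale is sec²φ.
At 52.6°: sec²(52.6°) = 1/0.6074² = 2.711.
At 30.9°: sec²(30.9°) = 1/0.8581² = 1.358.
Ratio = 2.711/1.358 = cos²(30.9°)/cos²(52.6°) ≈ 2.00.

2.00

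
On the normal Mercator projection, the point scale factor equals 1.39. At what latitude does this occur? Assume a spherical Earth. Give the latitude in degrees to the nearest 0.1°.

44.0°

Mercator scale is k = sec φ = 1/cos φ.
1/cos φ = 1.39  ⇒  cos φ = 0.7194  ⇒  φ = arccos(0.7194) ≈ 44.0°.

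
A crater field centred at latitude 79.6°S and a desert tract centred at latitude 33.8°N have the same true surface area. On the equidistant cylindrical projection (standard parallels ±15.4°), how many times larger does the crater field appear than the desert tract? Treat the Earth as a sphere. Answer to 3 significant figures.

4.60

In the equirectangular projection with standard parallel φ₀ = 15.4° (x = Rλ cos φ₀, y = Rφ), meridians are true-scale (h = 1) and the parallel scale is k = cos φ₀ / cos φ.
Areal scale at 79.6°: h·k = 1.000 × 5.341 = 5.341.
Areal scale at 33.8°: h·k = 1.000 × 1.160 = 1.160.
Ratio = 5.341/1.160 ≈ 4.60.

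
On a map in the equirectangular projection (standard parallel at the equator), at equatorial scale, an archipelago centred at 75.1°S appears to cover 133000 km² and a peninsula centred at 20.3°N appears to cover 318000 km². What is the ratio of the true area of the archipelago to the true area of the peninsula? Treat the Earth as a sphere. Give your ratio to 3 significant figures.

Plate carrée has h = 1 and k = sec φ, giving areal scale sec φ; true area = (apparent area) · cos φ.
True area of archipelago: 133000 × cos(75.1°) = 133000 × 0.2571 = 34200 km².
True area of peninsula: 318000 × cos(20.3°) = 318000 × 0.9379 = 298200 km².
Ratio = 34200 / 298200 ≈ 0.115.

0.115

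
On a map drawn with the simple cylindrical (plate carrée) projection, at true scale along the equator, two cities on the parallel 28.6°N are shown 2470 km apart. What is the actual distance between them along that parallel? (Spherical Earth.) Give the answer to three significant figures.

2170 km

For the equirectangular projection with φ₀ = 0 (plate carrée), h = 1 along meridians and k = sec φ along parallels.
Along the parallel at 28.6°, map distances are exaggerated by k = sec 28.6° = 1.139.
True distance = 2470 / 1.139 = 2470 × cos 28.6° ≈ 2170 km.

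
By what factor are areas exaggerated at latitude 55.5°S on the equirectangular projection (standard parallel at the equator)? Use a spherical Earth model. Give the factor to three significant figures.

1.77

In the plate carrée (x = Rλ, y = Rφ), meridians are true-scale (h = 1) and parallels are stretched by k = sec φ.
Areal scale = h·k = 1 × sec φ; at 55.5°, h = 1.000, k = 1.766, so h·k = 1.766.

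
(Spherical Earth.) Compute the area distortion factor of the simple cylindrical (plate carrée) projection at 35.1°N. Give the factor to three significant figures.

1.22

In the plate carrée (x = Rλ, y = Rφ), meridians are true-scale (h = 1) and parallels are stretched by k = sec φ.
Areal scale = h·k = 1 × sec φ; at 35.1°, h = 1.000, k = 1.222, so h·k = 1.222.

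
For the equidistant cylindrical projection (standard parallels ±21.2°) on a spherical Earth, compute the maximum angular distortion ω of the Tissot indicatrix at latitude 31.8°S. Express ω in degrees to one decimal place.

With standard parallel φ₀ = 21.2°, the equirectangular projection gives x = Rλ cos φ₀, y = Rφ, so h = 1 and k = cos 21.2° / cos φ.
At 31.8°: h = 1.000, k = 1.097; principal scales a = 1.097, b = 1.000.
sin(ω/2) = (a − b)/(a + b) = 0.09699/2.097 = 0.04625, so ω = 2 arcsin(0.04625) ≈ 5.3°.

5.3°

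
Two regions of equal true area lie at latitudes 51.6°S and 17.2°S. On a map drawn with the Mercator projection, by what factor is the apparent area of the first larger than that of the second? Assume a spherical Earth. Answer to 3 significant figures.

2.37

Mercator is conformal with k = sec φ, so areal scale = k² = sec²φ.
At 51.6°: sec²(51.6°) = 1/0.6211² = 2.592.
At 17.2°: sec²(17.2°) = 1/0.9553² = 1.096.
Ratio = 2.592/1.096 = cos²(17.2°)/cos²(51.6°) ≈ 2.37.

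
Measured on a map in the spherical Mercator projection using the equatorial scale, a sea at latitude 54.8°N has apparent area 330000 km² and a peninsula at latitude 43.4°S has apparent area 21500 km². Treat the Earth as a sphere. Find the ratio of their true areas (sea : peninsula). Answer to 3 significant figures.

9.66

Mercator's areal exaggeration is sec²φ; hence true area = (apparent area) · cos²φ.
True area of sea: 330000 × cos²(54.8°) = 330000 × 0.3323 = 109700 km².
True area of peninsula: 21500 × cos²(43.4°) = 21500 × 0.5279 = 11350 km².
Ratio = 109700 / 11350 ≈ 9.66.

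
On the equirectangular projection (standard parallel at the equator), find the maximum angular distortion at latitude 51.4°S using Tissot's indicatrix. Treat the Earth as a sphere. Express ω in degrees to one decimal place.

26.8°

In the plate carrée (x = Rλ, y = Rφ), meridians are true-scale (h = 1) and parallels are stretched by k = sec φ.
At 51.4°: h = 1.000, k = 1.603; principal scales a = 1.603, b = 1.000.
sin(ω/2) = (a − b)/(a + b) = 0.6029/2.603 = 0.2316, so ω = 2 arcsin(0.2316) ≈ 26.8°.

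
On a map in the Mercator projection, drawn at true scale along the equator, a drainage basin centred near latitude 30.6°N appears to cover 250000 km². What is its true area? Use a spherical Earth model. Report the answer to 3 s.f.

The Mercator projection is conformal; its linear scale factor is the same in every direction and equals sec φ = 1/cos φ.
Areal scale = k² = sec²φ = 1/cos²(30.6°) = 1/0.8607² = 1.350.
True area = apparent / (areal scale) = 250000 / 1.350 ≈ 185000 km².

185000 km²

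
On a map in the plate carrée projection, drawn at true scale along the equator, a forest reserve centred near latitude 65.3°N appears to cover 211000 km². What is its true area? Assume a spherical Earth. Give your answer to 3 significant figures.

88200 km²

Plate carrée maps x = Rλ, y = Rφ. The meridian scale is h = 1 and the parallel scale is k = 1/cos φ = sec φ.
Areal scale = h·k = 1 × sec φ; at 65.3°, h = 1.000, k = 2.393, so h·k = 2.393.
True area = apparent / (areal scale) = 211000 / 2.393 ≈ 88200 km².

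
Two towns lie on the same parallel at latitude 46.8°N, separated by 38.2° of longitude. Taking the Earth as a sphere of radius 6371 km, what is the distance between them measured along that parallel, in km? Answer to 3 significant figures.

2910 km

Arc length along a parallel = R cos φ · Δλ (with Δλ in radians).
= 6371 × cos 46.8° × (38.2° × π/180) = 6371 × 0.6845 × 0.6667 ≈ 2910 km.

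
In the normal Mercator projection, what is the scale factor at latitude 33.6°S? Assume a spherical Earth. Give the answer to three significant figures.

1.20

For Mercator, h = k = sec φ (a conformal cylindrical projection has a single point scale, 1/cos φ).
k = 1/cos 33.6° = 1/0.8329 = 1.201.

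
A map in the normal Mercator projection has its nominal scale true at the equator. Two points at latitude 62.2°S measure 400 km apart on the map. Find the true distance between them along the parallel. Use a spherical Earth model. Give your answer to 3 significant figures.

187 km

The Mercator projection is conformal; its linear scale factor is the same in every direction and equals sec φ = 1/cos φ.
Along the parallel at 62.2°, map distances are exaggerated by k = sec 62.2° = 2.144.
True distance = 400 / 2.144 = 400 × cos 62.2° ≈ 187 km.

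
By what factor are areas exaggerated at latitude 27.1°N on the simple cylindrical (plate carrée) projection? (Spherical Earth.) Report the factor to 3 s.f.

1.12

In the plate carrée (x = Rλ, y = Rφ), meridians are true-scale (h = 1) and parallels are stretched by k = sec φ.
Areal scale = h·k = 1 × sec φ; at 27.1°, h = 1.000, k = 1.123, so h·k = 1.123.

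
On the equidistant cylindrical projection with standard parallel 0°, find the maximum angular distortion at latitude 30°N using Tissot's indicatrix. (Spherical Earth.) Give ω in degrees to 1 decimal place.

8.2°

In the plate carrée (x = Rλ, y = Rφ), meridians are true-scale (h = 1) and parallels are stretched by k = sec φ.
At 30°: h = 1.000, k = 1.155; principal scales a = 1.155, b = 1.000.
sin(ω/2) = (a − b)/(a + b) = 0.1547/2.155 = 0.07180, so ω = 2 arcsin(0.07180) ≈ 8.2°.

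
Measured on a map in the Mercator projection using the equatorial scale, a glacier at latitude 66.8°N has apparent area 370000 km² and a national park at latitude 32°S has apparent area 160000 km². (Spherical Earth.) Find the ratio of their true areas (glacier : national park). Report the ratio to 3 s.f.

0.499

Since Mercator area scale is 1/cos²φ, the true area equals the apparent area multiplied by cos²φ.
True area of glacier: 370000 × cos²(66.8°) = 370000 × 0.1552 = 57420 km².
True area of national park: 160000 × cos²(32°) = 160000 × 0.7192 = 115100 km².
Ratio = 57420 / 115100 ≈ 0.499.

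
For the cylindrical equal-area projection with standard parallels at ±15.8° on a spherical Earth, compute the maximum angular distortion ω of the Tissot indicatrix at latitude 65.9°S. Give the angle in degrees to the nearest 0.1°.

88.0°

Cylindrical equal-area (φ₀ = 15.8°): h = cos φ / cos 15.8° along meridians, k = cos 15.8° / cos φ along parallels; h·k = 1.
At 65.9°: h = 0.4244, k = 2.356; principal scales a = 2.356, b = 0.4244.
sin(ω/2) = (a − b)/(a + b) = 1.932/2.781 = 0.6948, so ω = 2 arcsin(0.6948) ≈ 88.0°.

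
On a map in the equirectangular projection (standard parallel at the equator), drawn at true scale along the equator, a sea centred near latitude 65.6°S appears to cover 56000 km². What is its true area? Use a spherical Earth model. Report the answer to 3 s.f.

23100 km²

For the equirectangular projection with φ₀ = 0 (plate carrée), h = 1 along meridians and k = sec φ along parallels.
Areal scale = h·k = 1 × sec φ; at 65.6°, h = 1.000, k = 2.421, so h·k = 2.421.
True area = apparent / (areal scale) = 56000 / 2.421 ≈ 23100 km².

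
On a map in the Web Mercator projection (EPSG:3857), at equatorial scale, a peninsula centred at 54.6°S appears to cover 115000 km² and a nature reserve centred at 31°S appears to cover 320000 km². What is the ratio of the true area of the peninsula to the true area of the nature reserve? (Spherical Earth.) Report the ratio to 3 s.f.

0.164

Since Mercator area scale is 1/cos²φ, the true area equals the apparent area multiplied by cos²φ.
True area of peninsula: 115000 × cos²(54.6°) = 115000 × 0.3356 = 38590 km².
True area of nature reserve: 320000 × cos²(31°) = 320000 × 0.7347 = 235100 km².
Ratio = 38590 / 235100 ≈ 0.164.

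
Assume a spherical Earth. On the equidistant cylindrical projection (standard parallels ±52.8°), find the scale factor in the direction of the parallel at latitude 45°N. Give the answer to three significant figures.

With standard parallel φ₀ = 52.8°, the equirectangular projection gives x = Rλ cos φ₀, y = Rφ, so h = 1 and k = cos 52.8° / cos φ.
k = cos 52.8° / cos 45° = 0.6046/0.7071 = 0.8550.

0.855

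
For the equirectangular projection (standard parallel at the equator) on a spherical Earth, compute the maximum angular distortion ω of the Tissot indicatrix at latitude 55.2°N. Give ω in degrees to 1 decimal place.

31.7°

In the plate carrée (x = Rλ, y = Rφ), meridians are true-scale (h = 1) and parallels are stretched by k = sec φ.
At 55.2°: h = 1.000, k = 1.752; principal scales a = 1.752, b = 1.000.
sin(ω/2) = (a − b)/(a + b) = 0.7522/2.752 = 0.2733, so ω = 2 arcsin(0.2733) ≈ 31.7°.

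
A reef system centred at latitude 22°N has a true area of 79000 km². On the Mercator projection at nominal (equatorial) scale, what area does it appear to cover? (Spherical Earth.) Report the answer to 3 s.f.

91900 km²

The Mercator projection is conformal; its linear scale factor is the same in every direction and equals sec φ = 1/cos φ.
Areal scale = k² = sec²φ = 1/cos²(22°) = 1/0.9272² = 1.163.
Apparent area = 79000 × 1.163 ≈ 91900 km².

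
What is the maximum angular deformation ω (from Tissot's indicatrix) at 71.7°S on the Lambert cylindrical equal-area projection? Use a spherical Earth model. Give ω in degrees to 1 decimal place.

110.3°

The Lambert cylindrical equal-area projection is the cylindrical equal-area projection with its standard parallel at the equator (φ₀ = 0). Cylindrical equal-area (φ₀ = 0°): h = cos φ / cos 0° along meridians, k = cos 0° / cos φ along parallels; h·k = 1.
At 71.7°: h = 0.3140, k = 3.185; principal scales a = 3.185, b = 0.3140.
sin(ω/2) = (a − b)/(a + b) = 2.871/3.499 = 0.8205, so ω = 2 arcsin(0.8205) ≈ 110.3°.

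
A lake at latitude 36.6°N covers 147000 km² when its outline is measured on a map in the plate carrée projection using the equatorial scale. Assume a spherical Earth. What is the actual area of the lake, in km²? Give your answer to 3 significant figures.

118000 km²

Plate carrée maps x = Rλ, y = Rφ. The meridian scale is h = 1 and the parallel scale is k = 1/cos φ = sec φ.
Areal scale = h·k = 1 × sec φ; at 36.6°, h = 1.000, k = 1.246, so h·k = 1.246.
True area = apparent / (areal scale) = 147000 / 1.246 ≈ 118000 km².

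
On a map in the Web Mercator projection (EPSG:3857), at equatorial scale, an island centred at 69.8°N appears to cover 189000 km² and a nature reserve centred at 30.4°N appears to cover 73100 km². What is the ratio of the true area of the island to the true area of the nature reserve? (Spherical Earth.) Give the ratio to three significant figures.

On Mercator the areal scale is sec²φ, so true area = apparent × cos²φ.
True area of island: 189000 × cos²(69.8°) = 189000 × 0.1192 = 22530 km².
True area of nature reserve: 73100 × cos²(30.4°) = 73100 × 0.7439 = 54380 km².
Ratio = 22530 / 54380 ≈ 0.414.

0.414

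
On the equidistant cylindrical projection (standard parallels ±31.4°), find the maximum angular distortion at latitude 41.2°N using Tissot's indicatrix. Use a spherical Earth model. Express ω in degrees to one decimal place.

The equidistant cylindrical projection with φ₀ = 31.4° has h = 1 (meridians true) and k = cos φ₀ / cos φ along parallels.
At 41.2°: h = 1.000, k = 1.134; principal scales a = 1.134, b = 1.000.
sin(ω/2) = (a − b)/(a + b) = 0.1344/2.134 = 0.06298, so ω = 2 arcsin(0.06298) ≈ 7.2°.

7.2°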